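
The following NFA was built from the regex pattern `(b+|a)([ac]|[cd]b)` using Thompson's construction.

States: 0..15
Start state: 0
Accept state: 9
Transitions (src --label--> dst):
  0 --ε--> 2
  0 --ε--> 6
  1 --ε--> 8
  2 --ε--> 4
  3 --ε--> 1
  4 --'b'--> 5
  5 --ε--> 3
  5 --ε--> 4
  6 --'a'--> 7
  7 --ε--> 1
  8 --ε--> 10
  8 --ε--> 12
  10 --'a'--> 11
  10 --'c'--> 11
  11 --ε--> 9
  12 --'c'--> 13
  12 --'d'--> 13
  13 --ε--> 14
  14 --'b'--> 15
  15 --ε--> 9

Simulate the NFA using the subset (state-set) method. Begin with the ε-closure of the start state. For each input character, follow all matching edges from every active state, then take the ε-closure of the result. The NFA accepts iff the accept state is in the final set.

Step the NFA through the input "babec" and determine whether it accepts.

S₀ = ε-closure({0}) = {0,2,4,6}
'b' @ 1: {1,3,4,5,8,10,12}
'a' @ 2: {9,11}  (accept∈set)
'b' @ 3: {}  — no active states
rest 'ec' ignored (set empty)
end set {} — state 9 not in

Answer: REJECT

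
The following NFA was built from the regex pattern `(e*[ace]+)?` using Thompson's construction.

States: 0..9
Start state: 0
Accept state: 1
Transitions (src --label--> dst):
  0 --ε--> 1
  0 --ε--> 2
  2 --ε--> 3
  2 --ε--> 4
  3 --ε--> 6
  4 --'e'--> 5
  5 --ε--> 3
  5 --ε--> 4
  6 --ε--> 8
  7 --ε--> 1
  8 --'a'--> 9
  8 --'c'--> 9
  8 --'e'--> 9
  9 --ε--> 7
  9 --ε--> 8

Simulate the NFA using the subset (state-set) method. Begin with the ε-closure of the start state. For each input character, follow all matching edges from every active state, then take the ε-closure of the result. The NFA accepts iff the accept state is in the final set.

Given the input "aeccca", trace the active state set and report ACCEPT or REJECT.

start: ε-closure({0}) = {0,1,2,3,4,6,8}
'a' @ 1: {1,7,8,9}  (accept∈set)
'e' @ 2: {1,7,8,9}  (accept∈set)
'c' @ 3: {1,7,8,9}  (accept∈set)
'c' @ 4: {1,7,8,9}  (accept∈set)
'c' @ 5: {1,7,8,9}  (accept∈set)
'a' @ 6: {1,7,8,9}  (accept∈set)
after full input: {1,7,8,9}  (accept=1 in)

Answer: ACCEPT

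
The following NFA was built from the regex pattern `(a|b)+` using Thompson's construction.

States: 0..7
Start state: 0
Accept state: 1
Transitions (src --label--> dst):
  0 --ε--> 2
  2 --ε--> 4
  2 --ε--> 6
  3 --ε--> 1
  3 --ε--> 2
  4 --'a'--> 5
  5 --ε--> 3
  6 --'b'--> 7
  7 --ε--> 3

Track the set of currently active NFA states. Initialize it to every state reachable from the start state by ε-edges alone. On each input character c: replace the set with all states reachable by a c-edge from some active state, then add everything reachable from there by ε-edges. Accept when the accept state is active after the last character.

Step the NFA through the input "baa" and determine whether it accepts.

Answer: ACCEPT

Steps:
S₀ = ε-closure({0}) = {0,2,4,6}
'b' @ 1: {1,2,3,4,6,7}  ✓accept
'a' @ 2: {1,2,3,4,5,6}  ✓accept
'a' @ 3: {1,2,3,4,5,6}  ✓accept
after full input: {1,2,3,4,5,6}  (accept=1 in)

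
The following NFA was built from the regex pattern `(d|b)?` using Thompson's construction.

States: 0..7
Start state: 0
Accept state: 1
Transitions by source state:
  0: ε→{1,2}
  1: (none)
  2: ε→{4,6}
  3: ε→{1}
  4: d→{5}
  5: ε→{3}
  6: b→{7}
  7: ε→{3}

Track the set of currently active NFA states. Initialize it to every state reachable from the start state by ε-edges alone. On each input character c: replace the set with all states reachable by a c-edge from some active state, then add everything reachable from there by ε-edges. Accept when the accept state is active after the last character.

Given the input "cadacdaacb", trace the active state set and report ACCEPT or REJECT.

Answer: REJECT

Trace:
S₀ = ε-closure({0}) = {0,1,2,4,6}
'c' @ 1: {}  — state set empty
rest 'adacdaacb' ignored (set empty)
end set {} — state 1 not in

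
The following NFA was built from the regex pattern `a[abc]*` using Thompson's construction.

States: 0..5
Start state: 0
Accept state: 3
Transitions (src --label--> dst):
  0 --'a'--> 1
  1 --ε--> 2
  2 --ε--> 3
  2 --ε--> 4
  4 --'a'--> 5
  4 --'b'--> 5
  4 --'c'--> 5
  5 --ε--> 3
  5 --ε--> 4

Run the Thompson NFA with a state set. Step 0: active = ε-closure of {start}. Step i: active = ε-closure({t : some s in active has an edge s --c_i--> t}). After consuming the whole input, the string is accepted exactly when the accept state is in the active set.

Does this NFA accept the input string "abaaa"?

Answer: ACCEPT

Steps:
S₀ = ε-closure({0}) = {0}
'a' @ 1: {1,2,3,4}  [accepting]
'b' @ 2: {3,4,5}  [accepting]
'a' @ 3: {3,4,5}  [accepting]
'a' @ 4: {3,4,5}  [accepting]
'a' @ 5: {3,4,5}  [accepting]
final: {3,4,5}; accept 3 in set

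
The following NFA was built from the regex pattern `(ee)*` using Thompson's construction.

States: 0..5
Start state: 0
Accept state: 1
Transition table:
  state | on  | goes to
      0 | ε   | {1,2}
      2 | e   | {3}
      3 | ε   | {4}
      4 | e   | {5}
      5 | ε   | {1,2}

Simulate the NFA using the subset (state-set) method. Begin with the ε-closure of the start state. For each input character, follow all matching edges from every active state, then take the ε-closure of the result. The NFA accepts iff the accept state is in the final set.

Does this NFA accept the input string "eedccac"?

Answer: REJECT

Trace:
start: ε-closure({0}) = {0,1,2}
'e' @ 1: {3,4}
'e' @ 2: {1,2,5}  (accept∈set)
'd' @ 3: {}  — no active states
rest 'ccac' ignored (set empty)
end set {} — state 1 not in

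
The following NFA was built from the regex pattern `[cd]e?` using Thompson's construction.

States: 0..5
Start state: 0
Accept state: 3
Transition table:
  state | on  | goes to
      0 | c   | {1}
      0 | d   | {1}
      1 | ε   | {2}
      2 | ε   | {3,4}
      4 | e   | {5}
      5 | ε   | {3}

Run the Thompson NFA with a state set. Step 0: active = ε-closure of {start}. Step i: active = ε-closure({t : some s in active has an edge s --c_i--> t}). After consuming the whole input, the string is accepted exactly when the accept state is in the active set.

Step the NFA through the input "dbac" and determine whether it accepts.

start: ε-closure({0}) = {0}
'd' @ 1: {1,2,3,4}  ✓accept
'b' @ 2: {}  — no active states
rest 'ac' ignored (set empty)
end set {} — state 3 not in

Answer: REJECT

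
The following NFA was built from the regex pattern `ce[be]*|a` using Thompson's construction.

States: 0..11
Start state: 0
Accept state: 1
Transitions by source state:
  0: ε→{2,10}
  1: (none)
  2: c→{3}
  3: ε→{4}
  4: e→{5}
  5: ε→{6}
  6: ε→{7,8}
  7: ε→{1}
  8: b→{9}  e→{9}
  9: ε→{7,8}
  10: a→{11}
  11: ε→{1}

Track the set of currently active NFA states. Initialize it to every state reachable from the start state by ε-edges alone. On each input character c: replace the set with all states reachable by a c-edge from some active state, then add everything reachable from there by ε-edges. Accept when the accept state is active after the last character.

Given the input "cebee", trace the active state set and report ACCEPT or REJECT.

S₀ = ε-closure({0}) = {0,2,10}
'c' @ 1: {3,4}
'e' @ 2: {1,5,6,7,8}  (accept∈set)
'b' @ 3: {1,7,8,9}  (accept∈set)
'e' @ 4: {1,7,8,9}  (accept∈set)
'e' @ 5: {1,7,8,9}  (accept∈set)
end set {1,7,8,9} — state 1 in

Answer: ACCEPT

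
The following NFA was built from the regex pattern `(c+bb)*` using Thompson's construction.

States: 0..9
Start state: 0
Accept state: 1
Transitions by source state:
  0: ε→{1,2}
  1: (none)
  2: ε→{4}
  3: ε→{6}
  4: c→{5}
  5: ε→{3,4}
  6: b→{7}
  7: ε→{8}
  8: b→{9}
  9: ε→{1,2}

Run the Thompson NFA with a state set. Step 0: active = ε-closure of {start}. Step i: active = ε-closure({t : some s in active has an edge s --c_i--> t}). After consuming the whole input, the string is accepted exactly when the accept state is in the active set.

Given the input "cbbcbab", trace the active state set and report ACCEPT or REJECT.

start: ε-closure({0}) = {0,1,2,4}
'c' @ 1: {3,4,5,6}
'b' @ 2: {7,8}
'b' @ 3: {1,2,4,9}  (accept∈set)
'c' @ 4: {3,4,5,6}
'b' @ 5: {7,8}
'a' @ 6: {}  — no active states
rest 'b' ignored (set empty)
final: {}; accept 1 not in set

Answer: REJECT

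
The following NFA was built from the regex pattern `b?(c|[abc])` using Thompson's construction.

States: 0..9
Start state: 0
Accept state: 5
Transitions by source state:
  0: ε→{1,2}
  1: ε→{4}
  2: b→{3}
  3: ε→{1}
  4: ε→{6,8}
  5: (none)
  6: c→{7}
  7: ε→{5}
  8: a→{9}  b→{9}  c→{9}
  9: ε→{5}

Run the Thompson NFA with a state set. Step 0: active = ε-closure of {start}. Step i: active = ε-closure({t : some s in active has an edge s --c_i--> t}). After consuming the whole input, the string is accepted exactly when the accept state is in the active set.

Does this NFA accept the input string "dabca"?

Answer: REJECT

Trace:
initial (ε-close {0}): {0,1,2,4,6,8}
'd' @ 1: {}  — dead — no transitions
rest 'abca' ignored (set empty)
final: {}; accept 5 not in set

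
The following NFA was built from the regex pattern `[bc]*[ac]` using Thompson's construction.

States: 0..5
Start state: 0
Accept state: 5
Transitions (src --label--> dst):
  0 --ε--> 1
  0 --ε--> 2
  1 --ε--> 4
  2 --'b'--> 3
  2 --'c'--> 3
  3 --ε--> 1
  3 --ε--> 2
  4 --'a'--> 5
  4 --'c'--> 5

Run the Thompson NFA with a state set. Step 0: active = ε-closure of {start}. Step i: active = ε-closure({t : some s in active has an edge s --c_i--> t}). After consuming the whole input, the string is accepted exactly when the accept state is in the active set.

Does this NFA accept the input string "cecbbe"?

S₀ = ε-closure({0}) = {0,1,2,4}
'c' @ 1: {1,2,3,4,5}  [accepting]
'e' @ 2: {}  — state set empty
rest 'cbbe' ignored (set empty)
after full input: {}  (accept=5 not in)

Answer: REJECT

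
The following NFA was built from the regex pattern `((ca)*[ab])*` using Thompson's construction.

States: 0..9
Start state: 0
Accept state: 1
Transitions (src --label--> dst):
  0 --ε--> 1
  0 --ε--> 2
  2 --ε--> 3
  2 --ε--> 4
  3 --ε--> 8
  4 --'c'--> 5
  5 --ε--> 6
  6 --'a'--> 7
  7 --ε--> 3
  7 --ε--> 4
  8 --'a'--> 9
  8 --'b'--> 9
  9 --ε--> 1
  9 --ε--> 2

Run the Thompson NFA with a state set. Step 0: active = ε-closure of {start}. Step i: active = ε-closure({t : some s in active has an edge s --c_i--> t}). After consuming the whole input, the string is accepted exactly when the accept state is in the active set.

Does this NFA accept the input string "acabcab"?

initial (ε-close {0}): {0,1,2,3,4,8}
'a' @ 1: {1,2,3,4,8,9}  (accept∈set)
'c' @ 2: {5,6}
'a' @ 3: {3,4,7,8}
'b' @ 4: {1,2,3,4,8,9}  (accept∈set)
'c' @ 5: {5,6}
'a' @ 6: {3,4,7,8}
'b' @ 7: {1,2,3,4,8,9}  (accept∈set)
end set {1,2,3,4,8,9} — state 1 in

Answer: ACCEPT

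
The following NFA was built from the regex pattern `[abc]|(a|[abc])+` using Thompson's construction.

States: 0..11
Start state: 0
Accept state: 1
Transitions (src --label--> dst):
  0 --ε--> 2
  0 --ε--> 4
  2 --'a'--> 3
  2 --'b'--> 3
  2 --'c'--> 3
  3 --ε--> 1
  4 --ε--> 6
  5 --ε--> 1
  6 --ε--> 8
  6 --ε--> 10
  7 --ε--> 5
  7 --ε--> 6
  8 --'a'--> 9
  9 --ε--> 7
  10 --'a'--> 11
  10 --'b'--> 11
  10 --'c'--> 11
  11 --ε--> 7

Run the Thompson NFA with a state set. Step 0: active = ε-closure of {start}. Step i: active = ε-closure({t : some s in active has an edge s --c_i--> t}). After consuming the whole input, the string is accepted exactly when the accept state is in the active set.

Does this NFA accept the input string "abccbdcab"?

Answer: REJECT

Derivation:
initial (ε-close {0}): {0,2,4,6,8,10}
'a' @ 1: {1,3,5,6,7,8,9,10,11}  ✓accept
'b' @ 2: {1,5,6,7,8,10,11}  ✓accept
'c' @ 3: {1,5,6,7,8,10,11}  ✓accept
'c' @ 4: {1,5,6,7,8,10,11}  ✓accept
'b' @ 5: {1,5,6,7,8,10,11}  ✓accept
'd' @ 6: {}  — state set empty
rest 'cab' ignored (set empty)
end set {} — state 1 not in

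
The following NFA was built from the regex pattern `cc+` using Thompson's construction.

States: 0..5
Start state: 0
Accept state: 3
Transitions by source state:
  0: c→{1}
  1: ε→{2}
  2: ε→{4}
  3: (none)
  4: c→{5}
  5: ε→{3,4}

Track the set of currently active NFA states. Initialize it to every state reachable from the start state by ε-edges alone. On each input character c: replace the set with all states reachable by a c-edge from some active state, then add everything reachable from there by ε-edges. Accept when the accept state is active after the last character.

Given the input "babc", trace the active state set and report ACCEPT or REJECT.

start: ε-closure({0}) = {0}
'b' @ 1: {}  — no active states
rest 'abc' ignored (set empty)
final: {}; accept 3 not in set

Answer: REJECT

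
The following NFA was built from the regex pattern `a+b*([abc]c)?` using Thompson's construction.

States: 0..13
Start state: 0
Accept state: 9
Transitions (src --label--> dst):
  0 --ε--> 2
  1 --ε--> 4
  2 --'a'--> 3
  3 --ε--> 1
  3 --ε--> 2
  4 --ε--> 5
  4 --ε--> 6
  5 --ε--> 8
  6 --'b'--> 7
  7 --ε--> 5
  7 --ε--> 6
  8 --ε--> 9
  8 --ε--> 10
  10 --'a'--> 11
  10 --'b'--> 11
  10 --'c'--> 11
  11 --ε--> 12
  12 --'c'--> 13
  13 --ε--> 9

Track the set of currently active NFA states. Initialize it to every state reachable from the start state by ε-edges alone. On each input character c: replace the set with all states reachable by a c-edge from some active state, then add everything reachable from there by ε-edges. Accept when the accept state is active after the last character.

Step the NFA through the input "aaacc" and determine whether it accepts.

Answer: ACCEPT

Trace:
initial (ε-close {0}): {0,2}
'a' @ 1: {1,2,3,4,5,6,8,9,10}  (accept∈set)
'a' @ 2: {1,2,3,4,5,6,8,9,10,11,12}  (accept∈set)
'a' @ 3: {1,2,3,4,5,6,8,9,10,11,12}  (accept∈set)
'c' @ 4: {9,11,12,13}  (accept∈set)
'c' @ 5: {9,13}  (accept∈set)
final: {9,13}; accept 9 in set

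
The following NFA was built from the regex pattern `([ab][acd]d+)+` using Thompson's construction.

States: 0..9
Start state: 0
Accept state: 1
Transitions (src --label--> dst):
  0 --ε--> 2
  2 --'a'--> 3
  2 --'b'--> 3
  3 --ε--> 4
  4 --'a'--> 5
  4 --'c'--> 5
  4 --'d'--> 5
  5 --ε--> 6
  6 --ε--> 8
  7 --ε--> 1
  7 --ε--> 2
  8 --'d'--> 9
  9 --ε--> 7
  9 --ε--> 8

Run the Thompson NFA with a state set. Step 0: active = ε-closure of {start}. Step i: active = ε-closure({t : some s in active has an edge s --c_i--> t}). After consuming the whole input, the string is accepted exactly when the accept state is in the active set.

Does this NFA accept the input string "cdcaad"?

Answer: REJECT

Steps:
initial (ε-close {0}): {0,2}
'c' @ 1: {}  — state set empty
rest 'dcaad' ignored (set empty)
after full input: {}  (accept=1 not in)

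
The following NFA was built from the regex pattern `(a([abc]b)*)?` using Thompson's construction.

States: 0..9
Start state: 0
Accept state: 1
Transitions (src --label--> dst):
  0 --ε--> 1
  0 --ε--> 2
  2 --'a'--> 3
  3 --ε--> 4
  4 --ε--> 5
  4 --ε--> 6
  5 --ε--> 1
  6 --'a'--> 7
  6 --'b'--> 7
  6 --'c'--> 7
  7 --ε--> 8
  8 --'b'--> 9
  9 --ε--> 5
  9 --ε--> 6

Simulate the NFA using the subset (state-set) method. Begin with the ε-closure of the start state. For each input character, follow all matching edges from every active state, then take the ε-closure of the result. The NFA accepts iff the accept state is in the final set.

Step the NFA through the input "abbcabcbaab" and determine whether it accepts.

Answer: REJECT

Steps:
start: ε-closure({0}) = {0,1,2}
'a' @ 1: {1,3,4,5,6}  (accept∈set)
'b' @ 2: {7,8}
'b' @ 3: {1,5,6,9}  (accept∈set)
'c' @ 4: {7,8}
'a' @ 5: {}  — no active states
rest 'bcbaab' ignored (set empty)
after full input: {}  (accept=1 not in)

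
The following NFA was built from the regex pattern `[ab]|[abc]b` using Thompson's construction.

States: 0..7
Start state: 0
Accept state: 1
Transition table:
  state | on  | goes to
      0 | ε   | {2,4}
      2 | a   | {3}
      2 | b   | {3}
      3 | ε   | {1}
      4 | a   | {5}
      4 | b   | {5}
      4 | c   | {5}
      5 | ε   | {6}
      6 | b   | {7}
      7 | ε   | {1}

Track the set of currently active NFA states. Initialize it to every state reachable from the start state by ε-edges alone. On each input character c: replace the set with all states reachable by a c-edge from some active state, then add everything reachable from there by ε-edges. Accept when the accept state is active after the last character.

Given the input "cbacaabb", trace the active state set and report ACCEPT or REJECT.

Answer: REJECT

Steps:
initial (ε-close {0}): {0,2,4}
'c' @ 1: {5,6}
'b' @ 2: {1,7}  ✓accept
'a' @ 3: {}  — no active states
rest 'caabb' ignored (set empty)
final: {}; accept 1 not in set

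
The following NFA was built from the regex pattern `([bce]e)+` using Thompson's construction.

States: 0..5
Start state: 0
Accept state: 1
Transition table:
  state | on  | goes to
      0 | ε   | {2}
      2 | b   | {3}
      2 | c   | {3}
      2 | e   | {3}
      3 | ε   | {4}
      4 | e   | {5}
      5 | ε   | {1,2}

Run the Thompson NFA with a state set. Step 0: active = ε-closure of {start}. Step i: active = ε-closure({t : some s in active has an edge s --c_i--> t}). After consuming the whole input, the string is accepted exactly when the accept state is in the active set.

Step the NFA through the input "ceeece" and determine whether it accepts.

start: ε-closure({0}) = {0,2}
'c' @ 1: {3,4}
'e' @ 2: {1,2,5}  [accepting]
'e' @ 3: {3,4}
'e' @ 4: {1,2,5}  [accepting]
'c' @ 5: {3,4}
'e' @ 6: {1,2,5}  [accepting]
end set {1,2,5} — state 1 in

Answer: ACCEPT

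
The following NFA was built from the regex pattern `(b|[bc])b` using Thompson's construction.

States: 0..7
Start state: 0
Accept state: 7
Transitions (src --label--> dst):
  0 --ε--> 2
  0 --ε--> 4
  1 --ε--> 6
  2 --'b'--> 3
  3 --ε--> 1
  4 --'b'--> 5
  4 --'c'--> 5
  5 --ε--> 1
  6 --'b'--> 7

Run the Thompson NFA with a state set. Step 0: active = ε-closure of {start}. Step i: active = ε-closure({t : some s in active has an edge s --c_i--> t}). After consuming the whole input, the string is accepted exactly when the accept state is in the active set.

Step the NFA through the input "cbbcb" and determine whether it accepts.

start: ε-closure({0}) = {0,2,4}
'c' @ 1: {1,5,6}
'b' @ 2: {7}  [accepting]
'b' @ 3: {}  — dead — no transitions
rest 'cb' ignored (set empty)
final: {}; accept 7 not in set

Answer: REJECT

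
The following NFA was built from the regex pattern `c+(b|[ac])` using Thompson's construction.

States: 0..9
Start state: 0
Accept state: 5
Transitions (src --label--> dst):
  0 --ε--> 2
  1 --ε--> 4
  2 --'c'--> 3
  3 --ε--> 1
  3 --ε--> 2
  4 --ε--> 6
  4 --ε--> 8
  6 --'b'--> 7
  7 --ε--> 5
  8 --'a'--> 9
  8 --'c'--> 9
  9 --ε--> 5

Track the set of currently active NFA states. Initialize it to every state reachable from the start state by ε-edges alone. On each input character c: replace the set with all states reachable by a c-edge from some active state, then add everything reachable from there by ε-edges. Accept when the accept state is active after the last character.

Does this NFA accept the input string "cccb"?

initial (ε-close {0}): {0,2}
'c' @ 1: {1,2,3,4,6,8}
'c' @ 2: {1,2,3,4,5,6,8,9}  (accept∈set)
'c' @ 3: {1,2,3,4,5,6,8,9}  (accept∈set)
'b' @ 4: {5,7}  (accept∈set)
final: {5,7}; accept 5 in set

Answer: ACCEPT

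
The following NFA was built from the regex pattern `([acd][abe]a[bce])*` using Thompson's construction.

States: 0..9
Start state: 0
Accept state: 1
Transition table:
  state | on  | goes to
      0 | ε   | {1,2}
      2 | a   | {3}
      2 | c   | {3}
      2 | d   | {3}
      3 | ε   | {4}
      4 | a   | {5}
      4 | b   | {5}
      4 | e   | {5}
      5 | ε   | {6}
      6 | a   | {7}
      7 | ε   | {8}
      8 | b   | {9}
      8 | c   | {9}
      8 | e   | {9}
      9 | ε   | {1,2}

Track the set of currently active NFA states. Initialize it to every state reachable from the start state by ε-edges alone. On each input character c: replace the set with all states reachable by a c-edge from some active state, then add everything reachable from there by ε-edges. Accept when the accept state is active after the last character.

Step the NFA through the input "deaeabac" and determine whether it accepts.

S₀ = ε-closure({0}) = {0,1,2}
'd' @ 1: {3,4}
'e' @ 2: {5,6}
'a' @ 3: {7,8}
'e' @ 4: {1,2,9}  ✓accept
'a' @ 5: {3,4}
'b' @ 6: {5,6}
'a' @ 7: {7,8}
'c' @ 8: {1,2,9}  ✓accept
final: {1,2,9}; accept 1 in set

Answer: ACCEPT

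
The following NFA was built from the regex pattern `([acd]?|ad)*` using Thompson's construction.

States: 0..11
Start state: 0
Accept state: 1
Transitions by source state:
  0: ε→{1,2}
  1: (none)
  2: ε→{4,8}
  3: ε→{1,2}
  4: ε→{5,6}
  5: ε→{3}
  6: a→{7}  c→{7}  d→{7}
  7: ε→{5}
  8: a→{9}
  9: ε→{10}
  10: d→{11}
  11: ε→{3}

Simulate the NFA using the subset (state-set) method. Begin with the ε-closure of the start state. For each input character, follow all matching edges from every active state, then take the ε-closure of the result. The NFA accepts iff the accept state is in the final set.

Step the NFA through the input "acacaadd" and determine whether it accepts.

Answer: ACCEPT

Trace:
initial (ε-close {0}): {0,1,2,3,4,5,6,8}
'a' @ 1: {1,2,3,4,5,6,7,8,9,10}  ✓accept
'c' @ 2: {1,2,3,4,5,6,7,8}  ✓accept
'a' @ 3: {1,2,3,4,5,6,7,8,9,10}  ✓accept
'c' @ 4: {1,2,3,4,5,6,7,8}  ✓accept
'a' @ 5: {1,2,3,4,5,6,7,8,9,10}  ✓accept
'a' @ 6: {1,2,3,4,5,6,7,8,9,10}  ✓accept
'd' @ 7: {1,2,3,4,5,6,7,8,11}  ✓accept
'd' @ 8: {1,2,3,4,5,6,7,8}  ✓accept
end set {1,2,3,4,5,6,7,8} — state 1 in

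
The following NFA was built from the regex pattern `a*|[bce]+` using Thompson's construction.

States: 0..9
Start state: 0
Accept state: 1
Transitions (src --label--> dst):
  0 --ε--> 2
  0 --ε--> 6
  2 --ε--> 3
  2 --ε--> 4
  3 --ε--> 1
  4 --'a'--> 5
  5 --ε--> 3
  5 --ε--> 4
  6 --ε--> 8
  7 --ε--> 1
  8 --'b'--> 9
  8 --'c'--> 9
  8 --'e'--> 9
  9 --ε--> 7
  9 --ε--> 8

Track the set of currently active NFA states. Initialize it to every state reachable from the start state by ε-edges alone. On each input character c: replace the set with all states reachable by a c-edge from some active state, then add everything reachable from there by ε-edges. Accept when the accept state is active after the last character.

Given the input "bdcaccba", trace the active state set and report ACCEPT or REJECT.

start: ε-closure({0}) = {0,1,2,3,4,6,8}
'b' @ 1: {1,7,8,9}  ✓accept
'd' @ 2: {}  — no active states
rest 'caccba' ignored (set empty)
after full input: {}  (accept=1 not in)

Answer: REJECT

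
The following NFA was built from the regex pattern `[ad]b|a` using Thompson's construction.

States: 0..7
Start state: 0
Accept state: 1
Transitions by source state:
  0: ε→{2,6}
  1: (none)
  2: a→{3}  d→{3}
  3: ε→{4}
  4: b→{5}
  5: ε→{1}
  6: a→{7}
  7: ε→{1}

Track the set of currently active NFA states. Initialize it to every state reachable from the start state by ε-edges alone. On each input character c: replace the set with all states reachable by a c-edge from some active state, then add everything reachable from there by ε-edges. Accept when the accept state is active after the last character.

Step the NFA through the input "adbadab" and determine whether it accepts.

Answer: REJECT

Trace:
S₀ = ε-closure({0}) = {0,2,6}
'a' @ 1: {1,3,4,7}  (accept∈set)
'd' @ 2: {}  — state set empty
rest 'badab' ignored (set empty)
end set {} — state 1 not in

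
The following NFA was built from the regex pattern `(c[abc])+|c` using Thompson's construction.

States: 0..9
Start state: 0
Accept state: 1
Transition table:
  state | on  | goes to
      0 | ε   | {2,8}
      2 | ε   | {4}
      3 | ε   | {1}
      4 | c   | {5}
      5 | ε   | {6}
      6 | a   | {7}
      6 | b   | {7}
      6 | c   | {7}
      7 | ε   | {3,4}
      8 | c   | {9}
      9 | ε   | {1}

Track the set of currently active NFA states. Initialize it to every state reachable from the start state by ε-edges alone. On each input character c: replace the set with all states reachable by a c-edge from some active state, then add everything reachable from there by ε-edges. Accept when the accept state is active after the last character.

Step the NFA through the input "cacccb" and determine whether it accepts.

S₀ = ε-closure({0}) = {0,2,4,8}
'c' @ 1: {1,5,6,9}  [accepting]
'a' @ 2: {1,3,4,7}  [accepting]
'c' @ 3: {5,6}
'c' @ 4: {1,3,4,7}  [accepting]
'c' @ 5: {5,6}
'b' @ 6: {1,3,4,7}  [accepting]
end set {1,3,4,7} — state 1 in

Answer: ACCEPT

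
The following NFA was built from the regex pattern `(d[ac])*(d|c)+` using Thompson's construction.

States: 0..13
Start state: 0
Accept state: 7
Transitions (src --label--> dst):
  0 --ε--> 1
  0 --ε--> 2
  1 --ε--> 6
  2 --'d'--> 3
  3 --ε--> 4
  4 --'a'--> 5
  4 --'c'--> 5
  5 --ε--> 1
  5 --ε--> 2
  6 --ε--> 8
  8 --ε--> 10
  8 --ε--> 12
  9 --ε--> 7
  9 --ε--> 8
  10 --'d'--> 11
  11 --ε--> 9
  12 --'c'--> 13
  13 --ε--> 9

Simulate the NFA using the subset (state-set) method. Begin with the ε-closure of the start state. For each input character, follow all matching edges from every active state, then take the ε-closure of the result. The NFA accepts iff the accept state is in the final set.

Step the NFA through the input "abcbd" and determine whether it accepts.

Answer: REJECT

Trace:
S₀ = ε-closure({0}) = {0,1,2,6,8,10,12}
'a' @ 1: {}  — no active states
rest 'bcbd' ignored (set empty)
final: {}; accept 7 not in set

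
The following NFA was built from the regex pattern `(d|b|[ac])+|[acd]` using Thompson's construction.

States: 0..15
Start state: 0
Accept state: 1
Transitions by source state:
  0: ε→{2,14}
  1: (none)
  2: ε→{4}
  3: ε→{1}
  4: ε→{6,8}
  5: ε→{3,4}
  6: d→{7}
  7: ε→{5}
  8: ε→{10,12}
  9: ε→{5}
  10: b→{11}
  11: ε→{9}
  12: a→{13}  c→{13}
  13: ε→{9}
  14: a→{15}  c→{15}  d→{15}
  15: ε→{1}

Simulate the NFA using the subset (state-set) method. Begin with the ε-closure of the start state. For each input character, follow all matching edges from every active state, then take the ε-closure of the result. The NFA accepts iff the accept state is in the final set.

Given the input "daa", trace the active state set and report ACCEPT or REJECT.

Answer: ACCEPT

Trace:
initial (ε-close {0}): {0,2,4,6,8,10,12,14}
'd' @ 1: {1,3,4,5,6,7,8,10,12,15}  (accept∈set)
'a' @ 2: {1,3,4,5,6,8,9,10,12,13}  (accept∈set)
'a' @ 3: {1,3,4,5,6,8,9,10,12,13}  (accept∈set)
end set {1,3,4,5,6,8,9,10,12,13} — state 1 in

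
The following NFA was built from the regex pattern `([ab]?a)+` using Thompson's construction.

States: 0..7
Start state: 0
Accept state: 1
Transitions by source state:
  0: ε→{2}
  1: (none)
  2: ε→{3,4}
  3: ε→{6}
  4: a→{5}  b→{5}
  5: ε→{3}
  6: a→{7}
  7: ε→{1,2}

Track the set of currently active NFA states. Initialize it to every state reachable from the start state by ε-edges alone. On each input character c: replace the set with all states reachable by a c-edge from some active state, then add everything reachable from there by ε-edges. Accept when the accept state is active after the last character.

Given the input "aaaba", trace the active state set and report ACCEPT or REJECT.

start: ε-closure({0}) = {0,2,3,4,6}
'a' @ 1: {1,2,3,4,5,6,7}  [accepting]
'a' @ 2: {1,2,3,4,5,6,7}  [accepting]
'a' @ 3: {1,2,3,4,5,6,7}  [accepting]
'b' @ 4: {3,5,6}
'a' @ 5: {1,2,3,4,6,7}  [accepting]
final: {1,2,3,4,6,7}; accept 1 in set

Answer: ACCEPT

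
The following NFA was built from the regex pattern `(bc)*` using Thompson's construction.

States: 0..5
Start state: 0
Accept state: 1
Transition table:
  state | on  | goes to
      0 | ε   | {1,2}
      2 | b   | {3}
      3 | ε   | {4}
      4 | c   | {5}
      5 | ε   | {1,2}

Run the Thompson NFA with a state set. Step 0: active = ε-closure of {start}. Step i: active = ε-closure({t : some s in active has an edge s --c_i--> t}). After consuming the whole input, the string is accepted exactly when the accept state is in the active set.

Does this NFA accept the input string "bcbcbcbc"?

start: ε-closure({0}) = {0,1,2}
'b' @ 1: {3,4}
'c' @ 2: {1,2,5}  ✓accept
'b' @ 3: {3,4}
'c' @ 4: {1,2,5}  ✓accept
'b' @ 5: {3,4}
'c' @ 6: {1,2,5}  ✓accept
'b' @ 7: {3,4}
'c' @ 8: {1,2,5}  ✓accept
final: {1,2,5}; accept 1 in set

Answer: ACCEPT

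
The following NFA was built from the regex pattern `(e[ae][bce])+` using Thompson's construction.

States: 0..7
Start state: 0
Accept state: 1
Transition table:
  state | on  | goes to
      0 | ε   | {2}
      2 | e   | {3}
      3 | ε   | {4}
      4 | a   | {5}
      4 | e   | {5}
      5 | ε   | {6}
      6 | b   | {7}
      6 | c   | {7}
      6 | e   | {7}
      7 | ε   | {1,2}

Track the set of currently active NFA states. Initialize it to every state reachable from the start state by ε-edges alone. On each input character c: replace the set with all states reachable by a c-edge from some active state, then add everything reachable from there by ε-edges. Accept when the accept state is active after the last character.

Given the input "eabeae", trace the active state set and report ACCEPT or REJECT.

start: ε-closure({0}) = {0,2}
'e' @ 1: {3,4}
'a' @ 2: {5,6}
'b' @ 3: {1,2,7}  [accepting]
'e' @ 4: {3,4}
'a' @ 5: {5,6}
'e' @ 6: {1,2,7}  [accepting]
final: {1,2,7}; accept 1 in set

Answer: ACCEPT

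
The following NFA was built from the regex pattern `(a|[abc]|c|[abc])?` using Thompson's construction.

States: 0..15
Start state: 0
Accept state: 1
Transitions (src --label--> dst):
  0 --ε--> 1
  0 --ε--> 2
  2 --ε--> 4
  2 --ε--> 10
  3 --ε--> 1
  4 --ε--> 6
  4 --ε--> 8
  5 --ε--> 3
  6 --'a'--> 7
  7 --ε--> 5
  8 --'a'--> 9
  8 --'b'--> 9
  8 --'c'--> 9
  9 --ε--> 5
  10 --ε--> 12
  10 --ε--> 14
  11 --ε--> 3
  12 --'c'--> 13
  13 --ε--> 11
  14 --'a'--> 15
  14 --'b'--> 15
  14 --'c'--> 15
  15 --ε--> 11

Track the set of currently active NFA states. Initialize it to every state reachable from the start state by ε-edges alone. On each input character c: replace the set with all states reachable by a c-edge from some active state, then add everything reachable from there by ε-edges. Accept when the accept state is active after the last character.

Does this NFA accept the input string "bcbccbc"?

S₀ = ε-closure({0}) = {0,1,2,4,6,8,10,12,14}
'b' @ 1: {1,3,5,9,11,15}  (accept∈set)
'c' @ 2: {}  — no active states
rest 'bccbc' ignored (set empty)
end set {} — state 1 not in

Answer: REJECT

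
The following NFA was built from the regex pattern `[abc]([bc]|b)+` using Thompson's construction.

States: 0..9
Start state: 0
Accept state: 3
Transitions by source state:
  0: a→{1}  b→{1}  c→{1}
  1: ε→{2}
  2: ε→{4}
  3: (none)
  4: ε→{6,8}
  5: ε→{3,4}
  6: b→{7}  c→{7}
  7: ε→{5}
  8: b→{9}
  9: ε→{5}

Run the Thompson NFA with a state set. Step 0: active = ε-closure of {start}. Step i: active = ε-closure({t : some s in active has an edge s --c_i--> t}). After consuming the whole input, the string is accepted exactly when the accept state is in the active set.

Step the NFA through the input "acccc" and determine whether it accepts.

initial (ε-close {0}): {0}
'a' @ 1: {1,2,4,6,8}
'c' @ 2: {3,4,5,6,7,8}  ✓accept
'c' @ 3: {3,4,5,6,7,8}  ✓accept
'c' @ 4: {3,4,5,6,7,8}  ✓accept
'c' @ 5: {3,4,5,6,7,8}  ✓accept
after full input: {3,4,5,6,7,8}  (accept=3 in)

Answer: ACCEPT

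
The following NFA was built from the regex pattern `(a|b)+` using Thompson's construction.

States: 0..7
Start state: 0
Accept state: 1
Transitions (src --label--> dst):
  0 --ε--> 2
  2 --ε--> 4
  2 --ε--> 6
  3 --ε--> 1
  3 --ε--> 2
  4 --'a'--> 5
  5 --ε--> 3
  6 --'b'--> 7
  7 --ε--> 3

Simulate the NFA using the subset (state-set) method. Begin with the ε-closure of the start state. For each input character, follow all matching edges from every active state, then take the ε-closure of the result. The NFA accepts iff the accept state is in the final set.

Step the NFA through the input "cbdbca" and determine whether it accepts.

start: ε-closure({0}) = {0,2,4,6}
'c' @ 1: {}  — dead — no transitions
rest 'bdbca' ignored (set empty)
after full input: {}  (accept=1 not in)

Answer: REJECT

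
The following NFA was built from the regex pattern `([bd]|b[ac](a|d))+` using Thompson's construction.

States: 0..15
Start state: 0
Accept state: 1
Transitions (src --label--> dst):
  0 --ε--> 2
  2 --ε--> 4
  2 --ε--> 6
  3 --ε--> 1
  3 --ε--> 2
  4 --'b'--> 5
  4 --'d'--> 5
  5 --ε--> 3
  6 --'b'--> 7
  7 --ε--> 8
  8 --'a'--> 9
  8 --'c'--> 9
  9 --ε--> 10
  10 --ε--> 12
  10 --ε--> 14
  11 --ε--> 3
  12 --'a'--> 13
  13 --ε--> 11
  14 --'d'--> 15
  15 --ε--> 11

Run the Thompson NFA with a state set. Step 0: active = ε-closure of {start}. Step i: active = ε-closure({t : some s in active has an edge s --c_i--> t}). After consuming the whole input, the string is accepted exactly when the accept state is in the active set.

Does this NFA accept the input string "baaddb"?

S₀ = ε-closure({0}) = {0,2,4,6}
'b' @ 1: {1,2,3,4,5,6,7,8}  ✓accept
'a' @ 2: {9,10,12,14}
'a' @ 3: {1,2,3,4,6,11,13}  ✓accept
'd' @ 4: {1,2,3,4,5,6}  ✓accept
'd' @ 5: {1,2,3,4,5,6}  ✓accept
'b' @ 6: {1,2,3,4,5,6,7,8}  ✓accept
after full input: {1,2,3,4,5,6,7,8}  (accept=1 in)

Answer: ACCEPT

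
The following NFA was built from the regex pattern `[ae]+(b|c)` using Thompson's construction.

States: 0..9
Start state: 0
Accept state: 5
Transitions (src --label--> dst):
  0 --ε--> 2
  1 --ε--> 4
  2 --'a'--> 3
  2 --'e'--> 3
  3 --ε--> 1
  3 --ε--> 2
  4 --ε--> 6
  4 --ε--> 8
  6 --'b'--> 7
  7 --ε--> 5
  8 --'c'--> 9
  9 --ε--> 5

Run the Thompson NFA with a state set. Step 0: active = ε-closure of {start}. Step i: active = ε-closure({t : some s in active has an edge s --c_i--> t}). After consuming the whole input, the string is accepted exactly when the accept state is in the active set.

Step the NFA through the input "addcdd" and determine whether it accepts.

start: ε-closure({0}) = {0,2}
'a' @ 1: {1,2,3,4,6,8}
'd' @ 2: {}  — no active states
rest 'dcdd' ignored (set empty)
end set {} — state 5 not in

Answer: REJECT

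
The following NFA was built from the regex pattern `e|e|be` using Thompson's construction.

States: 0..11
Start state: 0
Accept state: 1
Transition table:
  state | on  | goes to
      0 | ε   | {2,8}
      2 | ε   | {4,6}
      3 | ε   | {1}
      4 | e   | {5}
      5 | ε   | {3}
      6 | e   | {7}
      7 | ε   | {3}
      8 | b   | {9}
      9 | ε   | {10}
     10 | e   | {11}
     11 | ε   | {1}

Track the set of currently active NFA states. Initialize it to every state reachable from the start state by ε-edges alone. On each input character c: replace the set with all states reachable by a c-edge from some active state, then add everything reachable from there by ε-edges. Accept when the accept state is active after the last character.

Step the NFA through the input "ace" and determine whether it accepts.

start: ε-closure({0}) = {0,2,4,6,8}
'a' @ 1: {}  — no active states
rest 'ce' ignored (set empty)
final: {}; accept 1 not in set

Answer: REJECT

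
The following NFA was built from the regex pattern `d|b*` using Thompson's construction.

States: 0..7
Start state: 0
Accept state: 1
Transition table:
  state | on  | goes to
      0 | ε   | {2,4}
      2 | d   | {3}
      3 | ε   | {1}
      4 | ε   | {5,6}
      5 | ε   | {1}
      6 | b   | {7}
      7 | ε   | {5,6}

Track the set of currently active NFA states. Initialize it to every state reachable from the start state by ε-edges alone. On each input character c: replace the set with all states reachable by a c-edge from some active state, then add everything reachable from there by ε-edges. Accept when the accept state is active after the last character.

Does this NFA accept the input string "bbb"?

S₀ = ε-closure({0}) = {0,1,2,4,5,6}
'b' @ 1: {1,5,6,7}  (accept∈set)
'b' @ 2: {1,5,6,7}  (accept∈set)
'b' @ 3: {1,5,6,7}  (accept∈set)
after full input: {1,5,6,7}  (accept=1 in)

Answer: ACCEPT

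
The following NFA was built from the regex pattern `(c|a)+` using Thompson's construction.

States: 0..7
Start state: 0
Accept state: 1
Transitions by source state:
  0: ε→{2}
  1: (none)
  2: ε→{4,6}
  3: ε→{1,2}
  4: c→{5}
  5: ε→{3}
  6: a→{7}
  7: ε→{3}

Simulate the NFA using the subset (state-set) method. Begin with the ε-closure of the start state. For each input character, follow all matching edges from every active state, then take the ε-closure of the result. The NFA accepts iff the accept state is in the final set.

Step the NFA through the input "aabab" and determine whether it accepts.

Answer: REJECT

Steps:
initial (ε-close {0}): {0,2,4,6}
'a' @ 1: {1,2,3,4,6,7}  [accepting]
'a' @ 2: {1,2,3,4,6,7}  [accepting]
'b' @ 3: {}  — dead — no transitions
rest 'ab' ignored (set empty)
end set {} — state 1 not in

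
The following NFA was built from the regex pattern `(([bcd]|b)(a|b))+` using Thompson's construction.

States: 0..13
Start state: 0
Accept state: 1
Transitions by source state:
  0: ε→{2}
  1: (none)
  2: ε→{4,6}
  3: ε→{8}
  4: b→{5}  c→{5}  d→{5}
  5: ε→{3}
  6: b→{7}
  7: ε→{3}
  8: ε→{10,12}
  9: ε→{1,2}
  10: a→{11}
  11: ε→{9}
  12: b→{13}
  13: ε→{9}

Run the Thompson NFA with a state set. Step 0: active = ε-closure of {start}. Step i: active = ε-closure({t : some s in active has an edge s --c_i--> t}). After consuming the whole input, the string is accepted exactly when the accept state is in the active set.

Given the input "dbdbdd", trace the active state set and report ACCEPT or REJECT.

Answer: REJECT

Steps:
start: ε-closure({0}) = {0,2,4,6}
'd' @ 1: {3,5,8,10,12}
'b' @ 2: {1,2,4,6,9,13}  [accepting]
'd' @ 3: {3,5,8,10,12}
'b' @ 4: {1,2,4,6,9,13}  [accepting]
'd' @ 5: {3,5,8,10,12}
'd' @ 6: {}  — no active states
final: {}; accept 1 not in set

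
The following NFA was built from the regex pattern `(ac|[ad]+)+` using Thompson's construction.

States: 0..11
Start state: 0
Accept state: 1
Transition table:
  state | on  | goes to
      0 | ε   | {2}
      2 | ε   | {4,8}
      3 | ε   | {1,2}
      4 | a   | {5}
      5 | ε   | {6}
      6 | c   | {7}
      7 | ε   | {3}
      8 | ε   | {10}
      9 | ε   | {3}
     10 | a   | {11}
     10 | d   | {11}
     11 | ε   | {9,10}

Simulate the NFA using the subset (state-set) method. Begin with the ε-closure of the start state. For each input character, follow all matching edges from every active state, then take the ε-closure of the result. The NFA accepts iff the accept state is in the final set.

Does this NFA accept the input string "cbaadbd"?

Answer: REJECT

Steps:
initial (ε-close {0}): {0,2,4,8,10}
'c' @ 1: {}  — state set empty
rest 'baadbd' ignored (set empty)
end set {} — state 1 not in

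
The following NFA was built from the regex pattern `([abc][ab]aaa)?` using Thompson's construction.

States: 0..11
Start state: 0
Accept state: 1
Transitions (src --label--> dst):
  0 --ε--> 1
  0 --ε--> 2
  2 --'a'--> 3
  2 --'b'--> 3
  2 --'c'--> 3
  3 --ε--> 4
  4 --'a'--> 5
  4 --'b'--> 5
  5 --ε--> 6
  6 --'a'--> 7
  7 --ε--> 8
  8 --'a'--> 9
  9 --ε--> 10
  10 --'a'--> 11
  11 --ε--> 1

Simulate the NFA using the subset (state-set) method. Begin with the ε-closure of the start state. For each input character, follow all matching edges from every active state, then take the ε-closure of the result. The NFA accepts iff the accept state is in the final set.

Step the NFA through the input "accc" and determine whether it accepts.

Answer: REJECT

Steps:
start: ε-closure({0}) = {0,1,2}
'a' @ 1: {3,4}
'c' @ 2: {}  — no active states
rest 'cc' ignored (set empty)
final: {}; accept 1 not in set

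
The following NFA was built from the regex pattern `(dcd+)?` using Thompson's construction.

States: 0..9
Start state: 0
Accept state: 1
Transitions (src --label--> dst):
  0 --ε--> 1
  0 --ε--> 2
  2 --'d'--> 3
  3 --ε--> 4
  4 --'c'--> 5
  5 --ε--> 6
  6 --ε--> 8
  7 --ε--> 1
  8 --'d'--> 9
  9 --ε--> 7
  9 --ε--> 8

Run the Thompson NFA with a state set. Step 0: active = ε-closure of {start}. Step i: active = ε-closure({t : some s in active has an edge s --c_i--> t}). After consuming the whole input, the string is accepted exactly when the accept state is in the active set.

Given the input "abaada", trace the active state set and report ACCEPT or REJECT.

S₀ = ε-closure({0}) = {0,1,2}
'a' @ 1: {}  — no active states
rest 'baada' ignored (set empty)
end set {} — state 1 not in

Answer: REJECT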